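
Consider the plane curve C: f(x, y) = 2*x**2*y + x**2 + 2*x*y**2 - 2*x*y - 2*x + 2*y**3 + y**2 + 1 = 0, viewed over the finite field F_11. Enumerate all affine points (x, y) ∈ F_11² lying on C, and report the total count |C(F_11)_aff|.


Affine F_11-points: {(0, 8), (0, 9), (0, 10), (1, 0), (1, 4), (2, 5), (2, 10), (4, 1), (7, 9), (10, 4)}; count = 10.

For each of the 121 pairs (x, y) ∈ F_11², evaluate f(x, y) mod 11. Record the zeros.
  x = 0: [0↦1, 1↦4, 2↦10, 3↦9, 4↦2, 5↦1, 6↦7, 7↦10, 8↦0, 9↦0, 10↦0]  zeros at y ∈ {8, 9, 10}
  x = 1: [0↦0, 1↦5, 2↦6, 3↦4, 4↦0, 5↦6, 6↦1, 7↦8, 8↦6, 9↦7, 10↦1]  zeros at y ∈ {0, 4}
  x = 2: [0↦1, 1↦1, 2↦1, 3↦2, 4↦5, 5↦0, 6↦10, 7↦3, 8↦2, 9↦8, 10↦0]  zeros at y ∈ {5, 10}
  x = 3: [0↦4, 1↦3, 2↦6, 3↦3, 4↦6, 5↦5, 6↦1, 7↦6, 8↦10, 9↦3, 10↦8]  zeros at y ∈ ∅
  x = 4: [0↦9, 1↦0, 2↦10, 3↦7, 4↦3, 5↦10, 6↦7, 7↦6, 8↦8, 9↦3, 10↦3]  zeros at y ∈ {1}
  x = 5: [0↦5, 1↦3, 2↦2, 3↦3, 4↦7, 5↦4, 6↦6, 7↦3, 8↦7, 9↦8, 10↦7]  zeros at y ∈ ∅
  x = 6: [0↦3, 1↦1, 2↦4, 3↦2, 4↦7, 5↦9, 6↦9, 7↦8, 8↦7, 9↦7, 10↦9]  zeros at y ∈ ∅
  x = 7: [0↦3, 1↦5, 2↦5, 3↦4, 4↦3, 5↦3, 6↦5, 7↦10, 8↦8, 9↦0, 10↦9]  zeros at y ∈ {9}
  x = 8: [0↦5, 1↦4, 2↦5, 3↦9, 4↦6, 5↦8, 6↦5, 7↦9, 8↦10, 9↦9, 10↦7]  zeros at y ∈ ∅
  x = 9: [0↦9, 1↦9, 2↦4, 3↦6, 4↦5, 5↦2, 6↦9, 7↦5, 8↦2, 9↦1, 10↦3]  zeros at y ∈ ∅
  x = 10: [0↦4, 1↦9, 2↦2, 3↦6, 4↦0, 5↦7, 6↦6, 7↦9, 8↦6, 9↦9, 10↦8]  zeros at y ∈ {4}
Collecting zeros: affine points = {(0, 8), (0, 9), (0, 10), (1, 0), (1, 4), (2, 5), (2, 10), (4, 1), (7, 9), (10, 4)}.
Total count |C(F_11)_aff| = 10.


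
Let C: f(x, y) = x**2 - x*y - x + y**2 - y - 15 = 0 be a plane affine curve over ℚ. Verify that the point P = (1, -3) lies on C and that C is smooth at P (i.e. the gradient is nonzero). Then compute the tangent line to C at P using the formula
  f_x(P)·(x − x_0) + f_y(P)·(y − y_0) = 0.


Tangent line at P: 4*x - 8*y - 28 = 0.

Step 1: f(1, -3) = 0, so P lies on C.
Step 2: partial derivatives
  f_x(x, y) = 2*x - y - 1, f_y(x, y) = -x + 2*y - 1.
  f_x(P) = 4, f_y(P) = -8 (gradient nonzero, so P is smooth).
Step 3: tangent line at P: 4·(x − 1) + -8·(y − -3) = 0.
Expanding: 4*x - 8*y - 28 = 0.


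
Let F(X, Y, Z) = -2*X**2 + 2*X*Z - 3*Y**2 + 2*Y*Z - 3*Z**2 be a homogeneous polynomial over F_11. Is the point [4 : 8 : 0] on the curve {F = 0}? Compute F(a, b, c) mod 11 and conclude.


F(4,8,0) ≡ 7 (mod 11); P is NOT on the curve.

Evaluate F(4, 8, 0) term-by-term (mod 11).
  -2*X**2 ↦ -2·16·1·1 = -32
  2*X*Z ↦ 2·4·1·0 = 0
  -3*Y**2 ↦ -3·1·64·1 = -192
  2*Y*Z ↦ 2·1·8·0 = 0
  -3*Z**2 ↦ -3·1·1·0 = 0
Sum: F(4, 8, 0) = (-32) + (0) + (-192) + (0) + (0) = -224.
Reducing mod 11: -224 ≡ 7 (mod 11).
Since F(a, b, c) ≡ 7 ≠ 0 (mod 11), P does NOT lie on the curve.


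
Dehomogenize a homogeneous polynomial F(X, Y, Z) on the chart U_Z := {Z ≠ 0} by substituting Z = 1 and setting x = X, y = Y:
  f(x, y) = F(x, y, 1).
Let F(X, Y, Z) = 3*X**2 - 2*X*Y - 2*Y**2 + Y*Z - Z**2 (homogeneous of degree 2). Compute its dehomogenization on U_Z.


f(x, y) = 3*x**2 - 2*x*y - 2*y**2 + y - 1

On U_Z we set Z = 1. Each monomial c·X^i·Y^j·Z^k in F becomes c·x^i·y^j·1^k = c·x^i·y^j.
Substituting Z = 1: F(X, Y, 1) = 3*x**2 - 2*x*y - 2*y**2 + y - 1.
Note: deg(f) ≤ deg(F) = 2; strict inequality happens when F is divisible by Z (lost terms).


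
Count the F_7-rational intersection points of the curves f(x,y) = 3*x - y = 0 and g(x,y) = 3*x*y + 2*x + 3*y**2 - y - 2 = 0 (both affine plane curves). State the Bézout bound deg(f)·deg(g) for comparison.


Common zeros: {(2, 6), (6, 4)}; count = 2; Bézout bound = 2.

deg(f) = 1, deg(g) = 2, so Bézout bound = 2.
Scan x ∈ F_7. For each x, list the y ∈ F_7 with f(x, y) ≡ 0 and those with g(x, y) ≡ 0 (mod 7); the common zeros in that column are the intersection.
  x = 0: f ≡ 0 at y ∈ {0}; g ≡ 0 at y ∈ {1, 4}; common: ∅.
  x = 1: f ≡ 0 at y ∈ {3}; g ≡ 0 at y ∈ {0, 4}; common: ∅.
  x = 2: f ≡ 0 at y ∈ {6}; g ≡ 0 at y ∈ {4, 6}; common: {6}.
  x = 3: f ≡ 0 at y ∈ {2}; g ≡ 0 at y ∈ {4, 5}; common: ∅.
  x = 4: f ≡ 0 at y ∈ {5}; g ≡ 0 at y ∈ {4}; common: ∅.
  x = 5: f ≡ 0 at y ∈ {1}; g ≡ 0 at y ∈ {3, 4}; common: ∅.
  x = 6: f ≡ 0 at y ∈ {4}; g ≡ 0 at y ∈ {2, 4}; common: {4}.
Collecting: common zeros = {(2, 6), (6, 4)}, so the count is 2.
Comparison with the Bézout bound: 2 ≤ 2 = deg(f)·deg(g), as expected for curves with no common component (the bound is attained).


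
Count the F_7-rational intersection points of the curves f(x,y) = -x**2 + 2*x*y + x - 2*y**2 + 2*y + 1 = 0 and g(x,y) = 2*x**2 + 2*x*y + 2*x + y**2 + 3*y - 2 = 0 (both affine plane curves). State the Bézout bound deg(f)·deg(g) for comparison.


Common zeros: {(2, 5)}; count = 1; Bézout bound = 4.

deg(f) = 2, deg(g) = 2, so Bézout bound = 4.
Scan x ∈ F_7. For each x, list the y ∈ F_7 with f(x, y) ≡ 0 and those with g(x, y) ≡ 0 (mod 7); the common zeros in that column are the intersection.
  x = 0: f ≡ 0 at y ∈ ∅; g ≡ 0 at y ∈ ∅; common: ∅.
  x = 1: f ≡ 0 at y ∈ ∅; g ≡ 0 at y ∈ ∅; common: ∅.
  x = 2: f ≡ 0 at y ∈ {5}; g ≡ 0 at y ∈ {2, 5}; common: {5}.
  x = 3: f ≡ 0 at y ∈ ∅; g ≡ 0 at y ∈ {6}; common: ∅.
  x = 4: f ≡ 0 at y ∈ ∅; g ≡ 0 at y ∈ {4, 6}; common: ∅.
  x = 5: f ≡ 0 at y ∈ ∅; g ≡ 0 at y ∈ {4}; common: ∅.
  x = 6: f ≡ 0 at y ∈ ∅; g ≡ 0 at y ∈ {1, 5}; common: ∅.
Collecting: common zeros = {(2, 5)}, so the count is 1.
Comparison with the Bézout bound: 1 ≤ 4 = deg(f)·deg(g), as expected for curves with no common component (the affine F_7-count falls short of the bound because intersections may lie at infinity, over extension fields, or carry multiplicity).


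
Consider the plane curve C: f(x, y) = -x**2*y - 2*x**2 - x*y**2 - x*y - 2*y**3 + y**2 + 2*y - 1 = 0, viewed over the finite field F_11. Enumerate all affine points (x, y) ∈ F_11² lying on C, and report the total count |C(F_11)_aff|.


Affine F_11-points: {(0, 1), (0, 6), (0, 10), (1, 5), (2, 9), (3, 1), (3, 3), (3, 6), (4, 0), (7, 0), (7, 4), (8, 4), (10, 3)}; count = 13.

For each of the 121 pairs (x, y) ∈ F_11², evaluate f(x, y) mod 11. Record the zeros.
  x = 0: [0↦10, 1↦0, 2↦2, 3↦4, 4↦5, 5↦4, 6↦0, 7↦3, 8↦1, 9↦4, 10↦0]  zeros at y ∈ {1, 6, 10}
  x = 1: [0↦8, 1↦6, 2↦3, 3↦9, 4↦1, 5↦0, 6↦5, 7↦4, 8↦7, 9↦2, 10↦10]  zeros at y ∈ {5}
  x = 2: [0↦2, 1↦6, 2↦7, 3↦4, 4↦7, 5↦4, 6↦5, 7↦9, 8↦4, 9↦0, 10↦7]  zeros at y ∈ {9}
  x = 3: [0↦3, 1↦0, 2↦3, 3↦0, 4↦1, 5↦5, 6↦0, 7↦7, 8↦3, 9↦9, 10↦2]  zeros at y ∈ {1, 3, 6}
  x = 4: [0↦0, 1↦10, 2↦2, 3↦8, 4↦5, 5↦3, 6↦1, 7↦9, 8↦4, 9↦7, 10↦6]  zeros at y ∈ {0}
  x = 5: [0↦4, 1↦3, 2↦4, 3↦6, 4↦8, 5↦9, 6↦8, 7↦4, 8↦7, 9↦5, 10↦8]  zeros at y ∈ ∅
  x = 6: [0↦4, 1↦1, 2↦9, 3↦5, 4↦10, 5↦1, 6↦10, 7↦3, 8↦1, 9↦3, 10↦8]  zeros at y ∈ ∅
  x = 7: [0↦0, 1↦4, 2↦6, 3↦5, 4↦0, 5↦1, 6↦7, 7↦6, 8↦8, 9↦1, 10↦6]  zeros at y ∈ {0, 4}
  x = 8: [0↦3, 1↦1, 2↦6, 3↦6, 4↦0, 5↦9, 6↦10, 7↦2, 8↦6, 9↦10, 10↦2]  zeros at y ∈ {4}
  x = 9: [0↦2, 1↦3, 2↦9, 3↦8, 4↦10, 5↦3, 6↦8, 7↦2, 8↦6, 9↦8, 10↦7]  zeros at y ∈ ∅
  x = 10: [0↦8, 1↦10, 2↦4, 3↦0, 4↦8, 5↦5, 6↦1, 7↦6, 8↦8, 9↦6, 10↦10]  zeros at y ∈ {3}
Collecting zeros: affine points = {(0, 1), (0, 6), (0, 10), (1, 5), (2, 9), (3, 1), (3, 3), (3, 6), (4, 0), (7, 0), (7, 4), (8, 4), (10, 3)}.
Total count |C(F_11)_aff| = 13.


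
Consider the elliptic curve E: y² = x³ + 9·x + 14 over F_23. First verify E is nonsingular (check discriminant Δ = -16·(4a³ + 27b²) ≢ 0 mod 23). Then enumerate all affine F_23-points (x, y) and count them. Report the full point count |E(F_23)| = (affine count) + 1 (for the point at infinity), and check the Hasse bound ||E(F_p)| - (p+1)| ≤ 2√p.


Affine points = {(1, 1), (1, 22), (5, 0), (6, 10), (6, 13), (7, 11), (7, 12), (8, 0), (10, 0), (11, 8), (11, 15), (14, 3), (14, 20), (19, 11), (19, 12), (20, 11), (20, 12), (22, 2), (22, 21)}; affine count = 19; |E(F_23)| = 20.

Discriminant check: Δ ∝ 4a³ + 27b² = 4·9³ + 27·14² = 4·729 + 27·196 ≡ 20 (mod 23). Nonzero ⇒ E is nonsingular.
For each x ∈ F_23, compute rhs = x³ + 9·x + 14 mod 23, then count y ∈ F_23 with y² ≡ rhs.
  x = 0: rhs = 14, matching y values: none (0 points).
  x = 1: rhs = 1, matching y values: 1, 22 (2 points).
  x = 2: rhs = 17, matching y values: none (0 points).
  x = 3: rhs = 22, matching y values: none (0 points).
  x = 4: rhs = 22, matching y values: none (0 points).
  x = 5: rhs = 0, matching y values: 0 (1 points).
  x = 6: rhs = 8, matching y values: 10, 13 (2 points).
  x = 7: rhs = 6, matching y values: 11, 12 (2 points).
  x = 8: rhs = 0, matching y values: 0 (1 points).
  x = 9: rhs = 19, matching y values: none (0 points).
  x = 10: rhs = 0, matching y values: 0 (1 points).
  x = 11: rhs = 18, matching y values: 8, 15 (2 points).
  x = 12: rhs = 10, matching y values: none (0 points).
  x = 13: rhs = 5, matching y values: none (0 points).
  x = 14: rhs = 9, matching y values: 3, 20 (2 points).
  x = 15: rhs = 5, matching y values: none (0 points).
  x = 16: rhs = 22, matching y values: none (0 points).
  x = 17: rhs = 20, matching y values: none (0 points).
  x = 18: rhs = 5, matching y values: none (0 points).
  x = 19: rhs = 6, matching y values: 11, 12 (2 points).
  x = 20: rhs = 6, matching y values: 11, 12 (2 points).
  x = 21: rhs = 11, matching y values: none (0 points).
  x = 22: rhs = 4, matching y values: 2, 21 (2 points).
Total affine count: 19.
Full point count |E(F_23)| = 19 + 1 = 20.
Hasse bound: |20 − (23+1)| = |-4| = 4 ≤ 2√23 ≈ 9.5917 ✓.


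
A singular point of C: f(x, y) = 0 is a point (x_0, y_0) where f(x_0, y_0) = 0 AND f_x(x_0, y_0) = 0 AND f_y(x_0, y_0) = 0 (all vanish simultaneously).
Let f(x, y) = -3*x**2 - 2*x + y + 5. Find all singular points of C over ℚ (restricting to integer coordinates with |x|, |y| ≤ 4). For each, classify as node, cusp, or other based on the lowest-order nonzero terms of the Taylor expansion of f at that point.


No singular points in the scanned grid; C is smooth there.

Compute partial derivatives:
  f_x = -6*x - 2.
  f_y = 1.
f_y = 1 is a nonzero constant, so f_y never vanishes: no point (x, y) can satisfy f = f_x = f_y = 0. In particular no (x, y) ∈ {−4, ..., 4}² is singular; the curve is smooth.


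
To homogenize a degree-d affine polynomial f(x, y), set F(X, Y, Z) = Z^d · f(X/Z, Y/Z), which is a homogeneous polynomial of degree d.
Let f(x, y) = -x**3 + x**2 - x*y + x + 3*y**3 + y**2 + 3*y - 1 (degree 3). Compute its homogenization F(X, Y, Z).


F(X, Y, Z) = -X**3 + X**2*Z - X*Y*Z + X*Z**2 + 3*Y**3 + Y**2*Z + 3*Y*Z**2 - Z**3

deg(f) = 3.
Substitute x = X/Z, y = Y/Z into f, then multiply by Z^3.
  monomial -1·x^3·y^0 ↦ -1·X^3·Y^0·Z^0.
  monomial 1·x^2·y^0 ↦ 1·X^2·Y^0·Z^1.
  monomial -1·x^1·y^1 ↦ -1·X^1·Y^1·Z^1.
  monomial 1·x^1·y^0 ↦ 1·X^1·Y^0·Z^2.
  monomial 3·x^0·y^3 ↦ 3·X^0·Y^3·Z^0.
  monomial 1·x^0·y^2 ↦ 1·X^0·Y^2·Z^1.
  monomial 3·x^0·y^1 ↦ 3·X^0·Y^1·Z^2.
  monomial -1·x^0·y^0 ↦ -1·X^0·Y^0·Z^3.
Collecting: F(X, Y, Z) = -X**3 + X**2*Z - X*Y*Z + X*Z**2 + 3*Y**3 + Y**2*Z + 3*Y*Z**2 - Z**3.


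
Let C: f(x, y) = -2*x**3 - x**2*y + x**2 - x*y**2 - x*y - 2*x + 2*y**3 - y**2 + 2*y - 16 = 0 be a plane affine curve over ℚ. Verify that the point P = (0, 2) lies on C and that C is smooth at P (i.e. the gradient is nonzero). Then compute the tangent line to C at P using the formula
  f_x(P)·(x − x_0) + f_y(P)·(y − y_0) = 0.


Tangent line at P: -8*x + 22*y - 44 = 0.

Step 1: f(0, 2) = 0, so P lies on C.
Step 2: partial derivatives
  f_x(x, y) = -6*x**2 - 2*x*y + 2*x - y**2 - y - 2, f_y(x, y) = -x**2 - 2*x*y - x + 6*y**2 - 2*y + 2.
  f_x(P) = -8, f_y(P) = 22 (gradient nonzero, so P is smooth).
Step 3: tangent line at P: -8·(x − 0) + 22·(y − 2) = 0.
Expanding: -8*x + 22*y - 44 = 0.


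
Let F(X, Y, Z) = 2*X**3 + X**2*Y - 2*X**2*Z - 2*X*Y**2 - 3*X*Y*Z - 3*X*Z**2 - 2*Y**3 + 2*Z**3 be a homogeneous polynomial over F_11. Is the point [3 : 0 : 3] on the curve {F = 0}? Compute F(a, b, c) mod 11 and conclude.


F(3,0,3) ≡ 6 (mod 11); P is NOT on the curve.

Evaluate F(3, 0, 3) term-by-term (mod 11).
  2*X**3 ↦ 2·27·1·1 = 54
  X**2*Y ↦ 1·9·0·1 = 0
  -2*X**2*Z ↦ -2·9·1·3 = -54
  -2*X*Y**2 ↦ -2·3·0·1 = 0
  -3*X*Y*Z ↦ -3·3·0·3 = 0
  -3*X*Z**2 ↦ -3·3·1·9 = -81
  -2*Y**3 ↦ -2·1·0·1 = 0
  2*Z**3 ↦ 2·1·1·27 = 54
Sum: F(3, 0, 3) = (54) + (0) + (-54) + (0) + (0) + (-81) + (0) + (54) = -27.
Reducing mod 11: -27 ≡ 6 (mod 11).
Since F(a, b, c) ≡ 6 ≠ 0 (mod 11), P does NOT lie on the curve.


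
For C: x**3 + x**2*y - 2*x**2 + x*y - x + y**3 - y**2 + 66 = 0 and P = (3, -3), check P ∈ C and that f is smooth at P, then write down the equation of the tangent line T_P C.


Tangent line at P: -7*x + 45*y + 156 = 0.

Step 1: f(3, -3) = 0, so P lies on C.
Step 2: partial derivatives
  f_x(x, y) = 3*x**2 + 2*x*y - 4*x + y - 1, f_y(x, y) = x**2 + x + 3*y**2 - 2*y.
  f_x(P) = -7, f_y(P) = 45 (gradient nonzero, so P is smooth).
Step 3: tangent line at P: -7·(x − 3) + 45·(y − -3) = 0.
Expanding: -7*x + 45*y + 156 = 0.


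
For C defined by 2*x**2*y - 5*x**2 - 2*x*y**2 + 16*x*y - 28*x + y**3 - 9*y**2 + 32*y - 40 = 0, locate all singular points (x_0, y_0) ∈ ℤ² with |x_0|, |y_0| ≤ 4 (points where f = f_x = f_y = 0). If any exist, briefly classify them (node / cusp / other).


Singular points: {(-2, 2)}; classification: node.

Compute partial derivatives:
  f_x = 4*x*y - 10*x - 2*y**2 + 16*y - 28.
  f_y = 2*x**2 - 4*x*y + 16*x + 3*y**2 - 18*y + 32.
Scan x_0 ∈ {−4, ..., 4}. For each x_0, f_y(x_0, y) is a polynomial in y; find its integer roots y ∈ {−4, ..., 4}, then test f_x and f at those candidates.
  x = -4: f_y(-4, y) = 3*y**2 - 2*y; vanishes at y ∈ {0}. (-4, 0): f_x = 12 ≠ 0.
  x = -3: f_y(-3, y) = 3*y**2 - 6*y + 2; no integer root y with |y| ≤ 4.
  x = -2: f_y(-2, y) = 3*y**2 - 10*y + 8; vanishes at y ∈ {2}. (-2, 2): f_x = 0, f = 0 — SINGULAR.
  x = -1: f_y(-1, y) = 3*y**2 - 14*y + 18; no integer root y with |y| ≤ 4.
  x = 0: f_y(0, y) = 3*y**2 - 18*y + 32; no integer root y with |y| ≤ 4.
  x = 1: f_y(1, y) = 3*y**2 - 22*y + 50; no integer root y with |y| ≤ 4.
  x = 2: f_y(2, y) = 3*y**2 - 26*y + 72; no integer root y with |y| ≤ 4.
  x = 3: f_y(3, y) = 3*y**2 - 30*y + 98; no integer root y with |y| ≤ 4.
  x = 4: f_y(4, y) = 3*y**2 - 34*y + 128; no integer root y with |y| ≤ 4.
Only singular point on the grid: (-2, 2).
Classify: substitute x = -2 + u, y = 2 + v and expand: f = 2*u**2*v - u**2 - 2*u*v**2 + v**3 + v**2.
No constant or linear terms (consistent with a singular point). Quadratic part: -u**2 + v**2. Cubic part: 2*u**2*v - 2*u*v**2 + v**3.
The quadratic part v**2 - u**2 = (v − u)(v + u) splits into two distinct linear factors, so there are two distinct tangent lines y − 2 = ±(x − -2) — this is a node (ordinary double point).
Classification: node.


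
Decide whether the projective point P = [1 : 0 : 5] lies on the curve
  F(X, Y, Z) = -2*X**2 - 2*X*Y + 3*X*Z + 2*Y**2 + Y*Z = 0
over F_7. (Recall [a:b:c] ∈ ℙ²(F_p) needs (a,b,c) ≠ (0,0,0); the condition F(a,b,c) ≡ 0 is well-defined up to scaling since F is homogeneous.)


F(1,0,5) ≡ 6 (mod 7); P is NOT on the curve.

Evaluate F(1, 0, 5) term-by-term (mod 7).
  -2*X**2 ↦ -2·1·1·1 = -2
  -2*X*Y ↦ -2·1·0·1 = 0
  3*X*Z ↦ 3·1·1·5 = 15
  2*Y**2 ↦ 2·1·0·1 = 0
  Y*Z ↦ 1·1·0·5 = 0
Sum: F(1, 0, 5) = (-2) + (0) + (15) + (0) + (0) = 13.
Reducing mod 7: 13 ≡ 6 (mod 7).
Since F(a, b, c) ≡ 6 ≠ 0 (mod 7), P does NOT lie on the curve.


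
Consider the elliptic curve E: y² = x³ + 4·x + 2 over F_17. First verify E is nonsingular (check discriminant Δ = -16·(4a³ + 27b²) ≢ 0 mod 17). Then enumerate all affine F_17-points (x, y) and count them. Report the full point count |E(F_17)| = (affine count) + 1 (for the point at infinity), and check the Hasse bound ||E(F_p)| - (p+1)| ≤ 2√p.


Affine points = {(0, 6), (0, 11), (2, 1), (2, 16), (6, 2), (6, 15), (7, 4), (7, 13), (8, 6), (8, 11), (9, 6), (9, 11), (11, 0)}; affine count = 13; |E(F_17)| = 14.

Discriminant check: Δ ∝ 4a³ + 27b² = 4·4³ + 27·2² = 4·64 + 27·4 ≡ 7 (mod 17). Nonzero ⇒ E is nonsingular.
For each x ∈ F_17, compute rhs = x³ + 4·x + 2 mod 17, then count y ∈ F_17 with y² ≡ rhs.
  x = 0: rhs = 2, matching y values: 6, 11 (2 points).
  x = 1: rhs = 7, matching y values: none (0 points).
  x = 2: rhs = 1, matching y values: 1, 16 (2 points).
  x = 3: rhs = 7, matching y values: none (0 points).
  x = 4: rhs = 14, matching y values: none (0 points).
  x = 5: rhs = 11, matching y values: none (0 points).
  x = 6: rhs = 4, matching y values: 2, 15 (2 points).
  x = 7: rhs = 16, matching y values: 4, 13 (2 points).
  x = 8: rhs = 2, matching y values: 6, 11 (2 points).
  x = 9: rhs = 2, matching y values: 6, 11 (2 points).
  x = 10: rhs = 5, matching y values: none (0 points).
  x = 11: rhs = 0, matching y values: 0 (1 points).
  x = 12: rhs = 10, matching y values: none (0 points).
  x = 13: rhs = 7, matching y values: none (0 points).
  x = 14: rhs = 14, matching y values: none (0 points).
  x = 15: rhs = 3, matching y values: none (0 points).
  x = 16: rhs = 14, matching y values: none (0 points).
Total affine count: 13.
Full point count |E(F_17)| = 13 + 1 = 14.
Hasse bound: |14 − (17+1)| = |-4| = 4 ≤ 2√17 ≈ 8.2462 ✓.


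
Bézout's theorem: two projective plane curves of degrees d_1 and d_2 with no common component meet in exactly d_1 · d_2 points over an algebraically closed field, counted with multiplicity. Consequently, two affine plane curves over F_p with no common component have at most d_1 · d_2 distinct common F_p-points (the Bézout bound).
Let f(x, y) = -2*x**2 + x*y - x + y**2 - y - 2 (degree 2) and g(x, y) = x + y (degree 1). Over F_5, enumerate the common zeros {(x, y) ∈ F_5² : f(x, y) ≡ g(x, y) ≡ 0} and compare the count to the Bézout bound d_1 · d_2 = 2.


Common zeros: {(2, 3), (3, 2)}; count = 2; Bézout bound = 2.

deg(f) = 2, deg(g) = 1, so Bézout bound = 2.
Scan x ∈ F_5. For each x, list the y ∈ F_5 with f(x, y) ≡ 0 and those with g(x, y) ≡ 0 (mod 5); the common zeros in that column are the intersection.
  x = 0: f ≡ 0 at y ∈ {2, 4}; g ≡ 0 at y ∈ {0}; common: ∅.
  x = 1: f ≡ 0 at y ∈ {0}; g ≡ 0 at y ∈ {4}; common: ∅.
  x = 2: f ≡ 0 at y ∈ {1, 3}; g ≡ 0 at y ∈ {3}; common: {3}.
  x = 3: f ≡ 0 at y ∈ {1, 2}; g ≡ 0 at y ∈ {2}; common: {2}.
  x = 4: f ≡ 0 at y ∈ {3, 4}; g ≡ 0 at y ∈ {1}; common: ∅.
Collecting: common zeros = {(2, 3), (3, 2)}, so the count is 2.
Comparison with the Bézout bound: 2 ≤ 2 = deg(f)·deg(g), as expected for curves with no common component (the bound is attained).


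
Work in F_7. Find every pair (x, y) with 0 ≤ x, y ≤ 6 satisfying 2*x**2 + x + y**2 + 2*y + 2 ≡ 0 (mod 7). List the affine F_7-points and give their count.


Affine F_7-points: {(5, 6)}; count = 1.

For each of the 49 pairs (x, y) ∈ F_7², evaluate f(x, y) mod 7. Record the zeros.
  x = 0: [0↦2, 1↦5, 2↦3, 3↦3, 4↦5, 5↦2, 6↦1]  zeros at y ∈ ∅
  x = 1: [0↦5, 1↦1, 2↦6, 3↦6, 4↦1, 5↦5, 6↦4]  zeros at y ∈ ∅
  x = 2: [0↦5, 1↦1, 2↦6, 3↦6, 4↦1, 5↦5, 6↦4]  zeros at y ∈ ∅
  x = 3: [0↦2, 1↦5, 2↦3, 3↦3, 4↦5, 5↦2, 6↦1]  zeros at y ∈ ∅
  x = 4: [0↦3, 1↦6, 2↦4, 3↦4, 4↦6, 5↦3, 6↦2]  zeros at y ∈ ∅
  x = 5: [0↦1, 1↦4, 2↦2, 3↦2, 4↦4, 5↦1, 6↦0]  zeros at y ∈ {6}
  x = 6: [0↦3, 1↦6, 2↦4, 3↦4, 4↦6, 5↦3, 6↦2]  zeros at y ∈ ∅
Collecting zeros: affine points = {(5, 6)}.
Total count |C(F_7)_aff| = 1.


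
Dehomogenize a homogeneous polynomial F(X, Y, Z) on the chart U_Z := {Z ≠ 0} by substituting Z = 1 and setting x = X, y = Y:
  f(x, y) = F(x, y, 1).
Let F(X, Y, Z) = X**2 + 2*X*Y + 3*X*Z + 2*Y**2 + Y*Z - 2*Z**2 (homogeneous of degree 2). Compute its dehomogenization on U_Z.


f(x, y) = x**2 + 2*x*y + 3*x + 2*y**2 + y - 2

On U_Z we set Z = 1. Each monomial c·X^i·Y^j·Z^k in F becomes c·x^i·y^j·1^k = c·x^i·y^j.
Substituting Z = 1: F(X, Y, 1) = x**2 + 2*x*y + 3*x + 2*y**2 + y - 2.
Note: deg(f) ≤ deg(F) = 2; strict inequality happens when F is divisible by Z (lost terms).


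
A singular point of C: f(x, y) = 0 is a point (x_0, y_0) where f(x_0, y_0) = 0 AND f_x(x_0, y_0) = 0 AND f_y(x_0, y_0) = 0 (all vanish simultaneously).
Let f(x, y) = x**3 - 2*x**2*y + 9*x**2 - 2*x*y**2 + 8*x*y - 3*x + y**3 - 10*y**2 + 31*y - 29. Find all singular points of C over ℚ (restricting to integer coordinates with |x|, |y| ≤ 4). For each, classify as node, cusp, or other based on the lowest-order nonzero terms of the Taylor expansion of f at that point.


Singular points: {(-1, 3)}; classification: cusp.

Compute partial derivatives:
  f_x = 3*x**2 - 4*x*y + 18*x - 2*y**2 + 8*y - 3.
  f_y = -2*x**2 - 4*x*y + 8*x + 3*y**2 - 20*y + 31.
Scan x_0 ∈ {−4, ..., 4}. For each x_0, f_y(x_0, y) is a polynomial in y; find its integer roots y ∈ {−4, ..., 4}, then test f_x and f at those candidates.
  x = -4: f_y(-4, y) = 3*y**2 - 4*y - 33; no integer root y with |y| ≤ 4.
  x = -3: f_y(-3, y) = 3*y**2 - 8*y - 11; vanishes at y ∈ {-1}. (-3, -1): f_x = -52 ≠ 0.
  x = -2: f_y(-2, y) = 3*y**2 - 12*y + 7; no integer root y with |y| ≤ 4.
  x = -1: f_y(-1, y) = 3*y**2 - 16*y + 21; vanishes at y ∈ {3}. (-1, 3): f_x = 0, f = 0 — SINGULAR.
  x = 0: f_y(0, y) = 3*y**2 - 20*y + 31; no integer root y with |y| ≤ 4.
  x = 1: f_y(1, y) = 3*y**2 - 24*y + 37; no integer root y with |y| ≤ 4.
  x = 2: f_y(2, y) = 3*y**2 - 28*y + 39; no integer root y with |y| ≤ 4.
  x = 3: f_y(3, y) = 3*y**2 - 32*y + 37; no integer root y with |y| ≤ 4.
  x = 4: f_y(4, y) = 3*y**2 - 36*y + 31; no integer root y with |y| ≤ 4.
Only singular point on the grid: (-1, 3).
Classify: substitute x = -1 + u, y = 3 + v and expand: f = u**3 - 2*u**2*v - 2*u*v**2 + v**3 + v**2.
No constant or linear terms (consistent with a singular point). Quadratic part: v**2. Cubic part: u**3 - 2*u**2*v - 2*u*v**2 + v**3.
The quadratic part v**2 is a perfect square, so there is a single (double) tangent line v = 0, i.e. y = 3. Restricting the cubic part to that line (v = 0) leaves u**3 ≠ 0, so f is not divisible by v and the branch is v² ≈ -u**3 to lowest order — this is a cusp.
Classification: cusp.


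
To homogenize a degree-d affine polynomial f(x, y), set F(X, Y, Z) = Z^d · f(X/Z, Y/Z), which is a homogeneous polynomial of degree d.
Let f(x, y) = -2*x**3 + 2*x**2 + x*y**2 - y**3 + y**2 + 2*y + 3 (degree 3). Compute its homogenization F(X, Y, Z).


F(X, Y, Z) = -2*X**3 + 2*X**2*Z + X*Y**2 - Y**3 + Y**2*Z + 2*Y*Z**2 + 3*Z**3

deg(f) = 3.
Substitute x = X/Z, y = Y/Z into f, then multiply by Z^3.
  monomial -2·x^3·y^0 ↦ -2·X^3·Y^0·Z^0.
  monomial 2·x^2·y^0 ↦ 2·X^2·Y^0·Z^1.
  monomial 1·x^1·y^2 ↦ 1·X^1·Y^2·Z^0.
  monomial -1·x^0·y^3 ↦ -1·X^0·Y^3·Z^0.
  monomial 1·x^0·y^2 ↦ 1·X^0·Y^2·Z^1.
  monomial 2·x^0·y^1 ↦ 2·X^0·Y^1·Z^2.
  monomial 3·x^0·y^0 ↦ 3·X^0·Y^0·Z^3.
Collecting: F(X, Y, Z) = -2*X**3 + 2*X**2*Z + X*Y**2 - Y**3 + Y**2*Z + 2*Y*Z**2 + 3*Z**3.


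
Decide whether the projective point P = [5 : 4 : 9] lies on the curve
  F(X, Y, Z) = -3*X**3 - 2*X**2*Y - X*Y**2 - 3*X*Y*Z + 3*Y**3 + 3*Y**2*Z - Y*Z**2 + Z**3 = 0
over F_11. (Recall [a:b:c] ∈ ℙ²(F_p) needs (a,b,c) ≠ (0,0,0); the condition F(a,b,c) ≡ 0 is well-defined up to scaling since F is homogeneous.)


F(5,4,9) ≡ 10 (mod 11); P is NOT on the curve.

Evaluate F(5, 4, 9) term-by-term (mod 11).
  -3*X**3 ↦ -3·125·1·1 = -375
  -2*X**2*Y ↦ -2·25·4·1 = -200
  -X*Y**2 ↦ -1·5·16·1 = -80
  -3*X*Y*Z ↦ -3·5·4·9 = -540
  3*Y**3 ↦ 3·1·64·1 = 192
  3*Y**2*Z ↦ 3·1·16·9 = 432
  -Y*Z**2 ↦ -1·1·4·81 = -324
  Z**3 ↦ 1·1·1·729 = 729
Sum: F(5, 4, 9) = (-375) + (-200) + (-80) + (-540) + (192) + (432) + (-324) + (729) = -166.
Reducing mod 11: -166 ≡ 10 (mod 11).
Since F(a, b, c) ≡ 10 ≠ 0 (mod 11), P does NOT lie on the curve.


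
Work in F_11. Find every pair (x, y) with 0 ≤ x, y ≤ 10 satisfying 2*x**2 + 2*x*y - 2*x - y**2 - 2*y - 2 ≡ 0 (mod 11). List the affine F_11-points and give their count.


Affine F_11-points: {(1, 3), (1, 8), (2, 6), (2, 7), (3, 7), (3, 8), (4, 0), (4, 6), (8, 0), (8, 3)}; count = 10.

For each of the 121 pairs (x, y) ∈ F_11², evaluate f(x, y) mod 11. Record the zeros.
  x = 0: [0↦9, 1↦6, 2↦1, 3↦5, 4↦7, 5↦7, 6↦5, 7↦1, 8↦6, 9↦9, 10↦10]  zeros at y ∈ ∅
  x = 1: [0↦9, 1↦8, 2↦5, 3↦0, 4↦4, 5↦6, 6↦6, 7↦4, 8↦0, 9↦5, 10↦8]  zeros at y ∈ {3, 8}
  x = 2: [0↦2, 1↦3, 2↦2, 3↦10, 4↦5, 5↦9, 6↦0, 7↦0, 8↦9, 9↦5, 10↦10]  zeros at y ∈ {6, 7}
  x = 3: [0↦10, 1↦2, 2↦3, 3↦2, 4↦10, 5↦5, 6↦9, 7↦0, 8↦0, 9↦9, 10↦5]  zeros at y ∈ {7, 8}
  x = 4: [0↦0, 1↦5, 2↦8, 3↦9, 4↦8, 5↦5, 6↦0, 7↦4, 8↦6, 9↦6, 10↦4]  zeros at y ∈ {0, 6}
  x = 5: [0↦5, 1↦1, 2↦6, 3↦9, 4↦10, 5↦9, 6↦6, 7↦1, 8↦5, 9↦7, 10↦7]  zeros at y ∈ ∅
  x = 6: [0↦3, 1↦1, 2↦8, 3↦2, 4↦5, 5↦6, 6↦5, 7↦2, 8↦8, 9↦1, 10↦3]  zeros at y ∈ ∅
  x = 7: [0↦5, 1↦5, 2↦3, 3↦10, 4↦4, 5↦7, 6↦8, 7↦7, 8↦4, 9↦10, 10↦3]  zeros at y ∈ ∅
  x = 8: [0↦0, 1↦2, 2↦2, 3↦0, 4↦7, 5↦1, 6↦4, 7↦5, 8↦4, 9↦1, 10↦7]  zeros at y ∈ {0, 3}
  x = 9: [0↦10, 1↦3, 2↦5, 3↦5, 4↦3, 5↦10, 6↦4, 7↦7, 8↦8, 9↦7, 10↦4]  zeros at y ∈ ∅
  x = 10: [0↦2, 1↦8, 2↦1, 3↦3, 4↦3, 5↦1, 6↦8, 7↦2, 8↦5, 9↦6, 10↦5]  zeros at y ∈ ∅
Collecting zeros: affine points = {(1, 3), (1, 8), (2, 6), (2, 7), (3, 7), (3, 8), (4, 0), (4, 6), (8, 0), (8, 3)}.
Total count |C(F_11)_aff| = 10.


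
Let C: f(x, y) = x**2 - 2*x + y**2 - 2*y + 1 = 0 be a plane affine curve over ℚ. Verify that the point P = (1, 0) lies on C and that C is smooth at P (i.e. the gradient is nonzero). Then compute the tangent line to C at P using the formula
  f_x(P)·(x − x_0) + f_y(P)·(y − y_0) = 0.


Tangent line at P: -2*y = 0.

Step 1: f(1, 0) = 0, so P lies on C.
Step 2: partial derivatives
  f_x(x, y) = 2*x - 2, f_y(x, y) = 2*y - 2.
  f_x(P) = 0, f_y(P) = -2 (gradient nonzero, so P is smooth).
Step 3: tangent line at P: 0·(x − 1) + -2·(y − 0) = 0.
Expanding: -2*y = 0.


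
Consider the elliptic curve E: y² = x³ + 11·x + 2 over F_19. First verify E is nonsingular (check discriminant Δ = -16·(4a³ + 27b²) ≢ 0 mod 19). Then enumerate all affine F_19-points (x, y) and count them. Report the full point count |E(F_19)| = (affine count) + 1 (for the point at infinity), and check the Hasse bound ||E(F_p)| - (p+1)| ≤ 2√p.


Affine points = {(3, 9), (3, 10), (5, 7), (5, 12), (7, 2), (7, 17), (12, 0), (13, 9), (13, 10), (18, 3), (18, 16)}; affine count = 11; |E(F_19)| = 12.

Discriminant check: Δ ∝ 4a³ + 27b² = 4·11³ + 27·2² = 4·1331 + 27·4 ≡ 17 (mod 19). Nonzero ⇒ E is nonsingular.
For each x ∈ F_19, compute rhs = x³ + 11·x + 2 mod 19, then count y ∈ F_19 with y² ≡ rhs.
  x = 0: rhs = 2, matching y values: none (0 points).
  x = 1: rhs = 14, matching y values: none (0 points).
  x = 2: rhs = 13, matching y values: none (0 points).
  x = 3: rhs = 5, matching y values: 9, 10 (2 points).
  x = 4: rhs = 15, matching y values: none (0 points).
  x = 5: rhs = 11, matching y values: 7, 12 (2 points).
  x = 6: rhs = 18, matching y values: none (0 points).
  x = 7: rhs = 4, matching y values: 2, 17 (2 points).
  x = 8: rhs = 13, matching y values: none (0 points).
  x = 9: rhs = 13, matching y values: none (0 points).
  x = 10: rhs = 10, matching y values: none (0 points).
  x = 11: rhs = 10, matching y values: none (0 points).
  x = 12: rhs = 0, matching y values: 0 (1 points).
  x = 13: rhs = 5, matching y values: 9, 10 (2 points).
  x = 14: rhs = 12, matching y values: none (0 points).
  x = 15: rhs = 8, matching y values: none (0 points).
  x = 16: rhs = 18, matching y values: none (0 points).
  x = 17: rhs = 10, matching y values: none (0 points).
  x = 18: rhs = 9, matching y values: 3, 16 (2 points).
Total affine count: 11.
Full point count |E(F_19)| = 11 + 1 = 12.
Hasse bound: |12 − (19+1)| = |-8| = 8 ≤ 2√19 ≈ 8.7178 ✓.


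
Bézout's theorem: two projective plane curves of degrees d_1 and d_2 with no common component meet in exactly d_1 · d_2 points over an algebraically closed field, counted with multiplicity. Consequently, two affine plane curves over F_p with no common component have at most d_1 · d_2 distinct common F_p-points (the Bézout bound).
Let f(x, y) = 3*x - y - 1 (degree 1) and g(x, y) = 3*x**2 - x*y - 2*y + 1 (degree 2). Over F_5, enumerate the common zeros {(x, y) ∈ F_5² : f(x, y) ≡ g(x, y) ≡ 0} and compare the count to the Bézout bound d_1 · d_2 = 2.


Common zeros: ∅; count = 0; Bézout bound = 2.

deg(f) = 1, deg(g) = 2, so Bézout bound = 2.
Scan x ∈ F_5. For each x, list the y ∈ F_5 with f(x, y) ≡ 0 and those with g(x, y) ≡ 0 (mod 5); the common zeros in that column are the intersection.
  x = 0: f ≡ 0 at y ∈ {4}; g ≡ 0 at y ∈ {3}; common: ∅.
  x = 1: f ≡ 0 at y ∈ {2}; g ≡ 0 at y ∈ {3}; common: ∅.
  x = 2: f ≡ 0 at y ∈ {0}; g ≡ 0 at y ∈ {2}; common: ∅.
  x = 3: f ≡ 0 at y ∈ {3}; g ≡ 0 at y ∈ ∅; common: ∅.
  x = 4: f ≡ 0 at y ∈ {1}; g ≡ 0 at y ∈ {4}; common: ∅.
Collecting: common zeros = ∅, so the count is 0.
Comparison with the Bézout bound: 0 ≤ 2 = deg(f)·deg(g), as expected for curves with no common component (the affine F_5-count falls short of the bound because intersections may lie at infinity, over extension fields, or carry multiplicity).


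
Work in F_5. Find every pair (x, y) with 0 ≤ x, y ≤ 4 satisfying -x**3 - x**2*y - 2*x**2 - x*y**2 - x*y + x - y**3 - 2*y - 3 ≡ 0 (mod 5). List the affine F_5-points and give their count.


Affine F_5-points: {(0, 2), (0, 4), (1, 0), (1, 2), (2, 4), (3, 0), (4, 0)}; count = 7.

For each of the 25 pairs (x, y) ∈ F_5², evaluate f(x, y) mod 5. Record the zeros.
  x = 0: [0↦2, 1↦4, 2↦0, 3↦4, 4↦0]  zeros at y ∈ {2, 4}
  x = 1: [0↦0, 1↦4, 2↦0, 3↦2, 4↦4]  zeros at y ∈ {0, 2}
  x = 2: [0↦3, 1↦2, 2↦1, 3↦4, 4↦0]  zeros at y ∈ {4}
  x = 3: [0↦0, 1↦2, 2↦2, 3↦4, 4↦2]  zeros at y ∈ {0}
  x = 4: [0↦0, 1↦3, 2↦2, 3↦1, 4↦4]  zeros at y ∈ {0}
Collecting zeros: affine points = {(0, 2), (0, 4), (1, 0), (1, 2), (2, 4), (3, 0), (4, 0)}.
Total count |C(F_5)_aff| = 7.


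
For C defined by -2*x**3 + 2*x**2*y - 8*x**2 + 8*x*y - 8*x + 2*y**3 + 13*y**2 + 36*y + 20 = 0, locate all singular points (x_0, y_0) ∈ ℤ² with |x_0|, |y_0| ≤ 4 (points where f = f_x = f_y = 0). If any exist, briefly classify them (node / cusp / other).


Singular points: {(-2, -2)}; classification: cusp.

Compute partial derivatives:
  f_x = -6*x**2 + 4*x*y - 16*x + 8*y - 8.
  f_y = 2*x**2 + 8*x + 6*y**2 + 26*y + 36.
Scan x_0 ∈ {−4, ..., 4}. For each x_0, f_y(x_0, y) is a polynomial in y; find its integer roots y ∈ {−4, ..., 4}, then test f_x and f at those candidates.
  x = -4: f_y(-4, y) = 6*y**2 + 26*y + 36; no integer root y with |y| ≤ 4.
  x = -3: f_y(-3, y) = 6*y**2 + 26*y + 30; no integer root y with |y| ≤ 4.
  x = -2: f_y(-2, y) = 6*y**2 + 26*y + 28; vanishes at y ∈ {-2}. (-2, -2): f_x = 0, f = 0 — SINGULAR.
  x = -1: f_y(-1, y) = 6*y**2 + 26*y + 30; no integer root y with |y| ≤ 4.
  x = 0: f_y(0, y) = 6*y**2 + 26*y + 36; no integer root y with |y| ≤ 4.
  x = 1: f_y(1, y) = 6*y**2 + 26*y + 46; no integer root y with |y| ≤ 4.
  x = 2: f_y(2, y) = 6*y**2 + 26*y + 60; no integer root y with |y| ≤ 4.
  x = 3: f_y(3, y) = 6*y**2 + 26*y + 78; no integer root y with |y| ≤ 4.
  x = 4: f_y(4, y) = 6*y**2 + 26*y + 100; no integer root y with |y| ≤ 4.
Only singular point on the grid: (-2, -2).
Classify: substitute x = -2 + u, y = -2 + v and expand: f = -2*u**3 + 2*u**2*v + 2*v**3 + v**2.
No constant or linear terms (consistent with a singular point). Quadratic part: v**2. Cubic part: -2*u**3 + 2*u**2*v + 2*v**3.
The quadratic part v**2 is a perfect square, so there is a single (double) tangent line v = 0, i.e. y = -2. Restricting the cubic part to that line (v = 0) leaves -2*u**3 ≠ 0, so f is not divisible by v and the branch is v² ≈ 2*u**3 to lowest order — this is a cusp.
Classification: cusp.


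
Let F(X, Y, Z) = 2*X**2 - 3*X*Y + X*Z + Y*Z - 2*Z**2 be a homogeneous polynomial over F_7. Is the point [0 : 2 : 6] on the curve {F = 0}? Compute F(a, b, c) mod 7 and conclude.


F(0,2,6) ≡ 3 (mod 7); P is NOT on the curve.

Evaluate F(0, 2, 6) term-by-term (mod 7).
  2*X**2 ↦ 2·0·1·1 = 0
  -3*X*Y ↦ -3·0·2·1 = 0
  X*Z ↦ 1·0·1·6 = 0
  Y*Z ↦ 1·1·2·6 = 12
  -2*Z**2 ↦ -2·1·1·36 = -72
Sum: F(0, 2, 6) = (0) + (0) + (0) + (12) + (-72) = -60.
Reducing mod 7: -60 ≡ 3 (mod 7).
Since F(a, b, c) ≡ 3 ≠ 0 (mod 7), P does NOT lie on the curve.


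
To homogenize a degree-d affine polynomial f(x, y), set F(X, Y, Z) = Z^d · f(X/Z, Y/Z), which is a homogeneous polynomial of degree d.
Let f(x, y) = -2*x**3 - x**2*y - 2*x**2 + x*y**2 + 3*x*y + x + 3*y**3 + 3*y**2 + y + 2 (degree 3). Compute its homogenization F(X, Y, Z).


F(X, Y, Z) = -2*X**3 - X**2*Y - 2*X**2*Z + X*Y**2 + 3*X*Y*Z + X*Z**2 + 3*Y**3 + 3*Y**2*Z + Y*Z**2 + 2*Z**3

deg(f) = 3.
Substitute x = X/Z, y = Y/Z into f, then multiply by Z^3.
  monomial -2·x^3·y^0 ↦ -2·X^3·Y^0·Z^0.
  monomial -1·x^2·y^1 ↦ -1·X^2·Y^1·Z^0.
  monomial -2·x^2·y^0 ↦ -2·X^2·Y^0·Z^1.
  monomial 1·x^1·y^2 ↦ 1·X^1·Y^2·Z^0.
  monomial 3·x^1·y^1 ↦ 3·X^1·Y^1·Z^1.
  monomial 1·x^1·y^0 ↦ 1·X^1·Y^0·Z^2.
  monomial 3·x^0·y^3 ↦ 3·X^0·Y^3·Z^0.
  monomial 3·x^0·y^2 ↦ 3·X^0·Y^2·Z^1.
  monomial 1·x^0·y^1 ↦ 1·X^0·Y^1·Z^2.
  monomial 2·x^0·y^0 ↦ 2·X^0·Y^0·Z^3.
Collecting: F(X, Y, Z) = -2*X**3 - X**2*Y - 2*X**2*Z + X*Y**2 + 3*X*Y*Z + X*Z**2 + 3*Y**3 + 3*Y**2*Z + Y*Z**2 + 2*Z**3.


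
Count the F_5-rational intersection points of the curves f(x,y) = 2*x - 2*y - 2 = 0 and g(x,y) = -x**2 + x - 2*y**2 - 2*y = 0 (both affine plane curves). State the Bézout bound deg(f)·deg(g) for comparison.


Common zeros: {(0, 4), (1, 0)}; count = 2; Bézout bound = 2.

deg(f) = 1, deg(g) = 2, so Bézout bound = 2.
Scan x ∈ F_5. For each x, list the y ∈ F_5 with f(x, y) ≡ 0 and those with g(x, y) ≡ 0 (mod 5); the common zeros in that column are the intersection.
  x = 0: f ≡ 0 at y ∈ {4}; g ≡ 0 at y ∈ {0, 4}; common: {4}.
  x = 1: f ≡ 0 at y ∈ {0}; g ≡ 0 at y ∈ {0, 4}; common: {0}.
  x = 2: f ≡ 0 at y ∈ {1}; g ≡ 0 at y ∈ ∅; common: ∅.
  x = 3: f ≡ 0 at y ∈ {2}; g ≡ 0 at y ∈ {1, 3}; common: ∅.
  x = 4: f ≡ 0 at y ∈ {3}; g ≡ 0 at y ∈ ∅; common: ∅.
Collecting: common zeros = {(0, 4), (1, 0)}, so the count is 2.
Comparison with the Bézout bound: 2 ≤ 2 = deg(f)·deg(g), as expected for curves with no common component (the bound is attained).


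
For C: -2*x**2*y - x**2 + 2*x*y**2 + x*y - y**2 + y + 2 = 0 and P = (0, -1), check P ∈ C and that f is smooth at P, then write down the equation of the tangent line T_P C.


Tangent line at P: x + 3*y + 3 = 0.

Step 1: f(0, -1) = 0, so P lies on C.
Step 2: partial derivatives
  f_x(x, y) = -4*x*y - 2*x + 2*y**2 + y, f_y(x, y) = -2*x**2 + 4*x*y + x - 2*y + 1.
  f_x(P) = 1, f_y(P) = 3 (gradient nonzero, so P is smooth).
Step 3: tangent line at P: 1·(x − 0) + 3·(y − -1) = 0.
Expanding: x + 3*y + 3 = 0.


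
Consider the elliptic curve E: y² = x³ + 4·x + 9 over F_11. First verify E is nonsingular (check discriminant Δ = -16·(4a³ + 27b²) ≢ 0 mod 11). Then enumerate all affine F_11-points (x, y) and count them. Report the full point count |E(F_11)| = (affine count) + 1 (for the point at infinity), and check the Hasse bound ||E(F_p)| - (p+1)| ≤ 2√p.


Affine points = {(0, 3), (0, 8), (1, 5), (1, 6), (2, 5), (2, 6), (3, 2), (3, 9), (4, 1), (4, 10), (5, 0), (8, 5), (8, 6), (9, 2), (9, 9), (10, 2), (10, 9)}; affine count = 17; |E(F_11)| = 18.

Discriminant check: Δ ∝ 4a³ + 27b² = 4·4³ + 27·9² = 4·64 + 27·81 ≡ 1 (mod 11). Nonzero ⇒ E is nonsingular.
For each x ∈ F_11, compute rhs = x³ + 4·x + 9 mod 11, then count y ∈ F_11 with y² ≡ rhs.
  x = 0: rhs = 9, matching y values: 3, 8 (2 points).
  x = 1: rhs = 3, matching y values: 5, 6 (2 points).
  x = 2: rhs = 3, matching y values: 5, 6 (2 points).
  x = 3: rhs = 4, matching y values: 2, 9 (2 points).
  x = 4: rhs = 1, matching y values: 1, 10 (2 points).
  x = 5: rhs = 0, matching y values: 0 (1 points).
  x = 6: rhs = 7, matching y values: none (0 points).
  x = 7: rhs = 6, matching y values: none (0 points).
  x = 8: rhs = 3, matching y values: 5, 6 (2 points).
  x = 9: rhs = 4, matching y values: 2, 9 (2 points).
  x = 10: rhs = 4, matching y values: 2, 9 (2 points).
Total affine count: 17.
Full point count |E(F_11)| = 17 + 1 = 18.
Hasse bound: |18 − (11+1)| = |6| = 6 ≤ 2√11 ≈ 6.6332 ✓.


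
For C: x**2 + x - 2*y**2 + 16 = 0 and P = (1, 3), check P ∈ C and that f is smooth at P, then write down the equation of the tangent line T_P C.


Tangent line at P: 3*x - 12*y + 33 = 0.

Step 1: f(1, 3) = 0, so P lies on C.
Step 2: partial derivatives
  f_x(x, y) = 2*x + 1, f_y(x, y) = -4*y.
  f_x(P) = 3, f_y(P) = -12 (gradient nonzero, so P is smooth).
Step 3: tangent line at P: 3·(x − 1) + -12·(y − 3) = 0.
Expanding: 3*x - 12*y + 33 = 0.


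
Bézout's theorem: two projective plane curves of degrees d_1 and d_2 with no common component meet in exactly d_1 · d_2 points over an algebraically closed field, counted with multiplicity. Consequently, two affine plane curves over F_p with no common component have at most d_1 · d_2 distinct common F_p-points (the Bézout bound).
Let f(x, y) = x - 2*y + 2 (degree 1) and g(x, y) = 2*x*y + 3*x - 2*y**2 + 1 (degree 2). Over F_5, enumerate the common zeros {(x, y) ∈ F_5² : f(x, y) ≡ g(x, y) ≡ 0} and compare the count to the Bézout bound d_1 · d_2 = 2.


Common zeros: {(1, 4), (3, 0)}; count = 2; Bézout bound = 2.

deg(f) = 1, deg(g) = 2, so Bézout bound = 2.
Scan x ∈ F_5. For each x, list the y ∈ F_5 with f(x, y) ≡ 0 and those with g(x, y) ≡ 0 (mod 5); the common zeros in that column are the intersection.
  x = 0: f ≡ 0 at y ∈ {1}; g ≡ 0 at y ∈ ∅; common: ∅.
  x = 1: f ≡ 0 at y ∈ {4}; g ≡ 0 at y ∈ {2, 4}; common: {4}.
  x = 2: f ≡ 0 at y ∈ {2}; g ≡ 0 at y ∈ ∅; common: ∅.
  x = 3: f ≡ 0 at y ∈ {0}; g ≡ 0 at y ∈ {0, 3}; common: {0}.
  x = 4: f ≡ 0 at y ∈ {3}; g ≡ 0 at y ∈ ∅; common: ∅.
Collecting: common zeros = {(1, 4), (3, 0)}, so the count is 2.
Comparison with the Bézout bound: 2 ≤ 2 = deg(f)·deg(g), as expected for curves with no common component (the bound is attained).


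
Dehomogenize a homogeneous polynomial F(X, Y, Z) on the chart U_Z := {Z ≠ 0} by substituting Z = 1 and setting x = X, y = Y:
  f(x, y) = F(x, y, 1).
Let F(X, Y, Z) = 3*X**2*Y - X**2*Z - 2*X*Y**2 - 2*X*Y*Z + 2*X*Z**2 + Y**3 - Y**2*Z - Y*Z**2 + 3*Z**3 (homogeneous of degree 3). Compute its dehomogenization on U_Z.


f(x, y) = 3*x**2*y - x**2 - 2*x*y**2 - 2*x*y + 2*x + y**3 - y**2 - y + 3

On U_Z we set Z = 1. Each monomial c·X^i·Y^j·Z^k in F becomes c·x^i·y^j·1^k = c·x^i·y^j.
Substituting Z = 1: F(X, Y, 1) = 3*x**2*y - x**2 - 2*x*y**2 - 2*x*y + 2*x + y**3 - y**2 - y + 3.
Note: deg(f) ≤ deg(F) = 3; strict inequality happens when F is divisible by Z (lost terms).


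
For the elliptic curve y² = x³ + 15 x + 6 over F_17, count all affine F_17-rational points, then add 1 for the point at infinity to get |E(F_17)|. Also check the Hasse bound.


Affine points = {(5, 6), (5, 11), (8, 3), (8, 14), (10, 0), (13, 1), (13, 16), (14, 6), (14, 11), (15, 6), (15, 11)}; affine count = 11; |E(F_17)| = 12.

Discriminant check: Δ ∝ 4a³ + 27b² = 4·15³ + 27·6² = 4·3375 + 27·36 ≡ 5 (mod 17). Nonzero ⇒ E is nonsingular.
For each x ∈ F_17, compute rhs = x³ + 15·x + 6 mod 17, then count y ∈ F_17 with y² ≡ rhs.
  x = 0: rhs = 6, matching y values: none (0 points).
  x = 1: rhs = 5, matching y values: none (0 points).
  x = 2: rhs = 10, matching y values: none (0 points).
  x = 3: rhs = 10, matching y values: none (0 points).
  x = 4: rhs = 11, matching y values: none (0 points).
  x = 5: rhs = 2, matching y values: 6, 11 (2 points).
  x = 6: rhs = 6, matching y values: none (0 points).
  x = 7: rhs = 12, matching y values: none (0 points).
  x = 8: rhs = 9, matching y values: 3, 14 (2 points).
  x = 9: rhs = 3, matching y values: none (0 points).
  x = 10: rhs = 0, matching y values: 0 (1 points).
  x = 11: rhs = 6, matching y values: none (0 points).
  x = 12: rhs = 10, matching y values: none (0 points).
  x = 13: rhs = 1, matching y values: 1, 16 (2 points).
  x = 14: rhs = 2, matching y values: 6, 11 (2 points).
  x = 15: rhs = 2, matching y values: 6, 11 (2 points).
  x = 16: rhs = 7, matching y values: none (0 points).
Total affine count: 11.
Full point count |E(F_17)| = 11 + 1 = 12.
Hasse bound: |12 − (17+1)| = |-6| = 6 ≤ 2√17 ≈ 8.2462 ✓.
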